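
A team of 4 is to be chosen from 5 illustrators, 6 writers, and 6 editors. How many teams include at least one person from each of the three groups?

Unrestricted: C(17,4) = 2380 ways to pick any 4 of the 17.
Subtract selections that omit an entire group: no illustrators → C(12,4) = 495; no writers → C(11,4) = 330; no editors → C(11,4) = 330.
Add back selections omitting two groups (i.e. drawn from a single group): C(5,4) + C(6,4) + C(6,4) = 35.
By inclusion–exclusion: 2380 − 1155 + 35 = 1260.

1260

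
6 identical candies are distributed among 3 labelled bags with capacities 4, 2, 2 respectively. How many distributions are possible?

By stars and bars, unrestricted non-negative solutions to x_1+…+x_3 = 6 number C(6+2,2) = 28.
Subtract solutions that violate a single cap (substitute x_i' = x_i − (cap_i+1)): x_1 ≥ 5 gives C(3,2) = 3; x_2 ≥ 3 gives C(5,2) = 10; x_3 ≥ 3 gives C(5,2) = 10. Together 23.
Add back pairs where two caps are both exceeded: 0 + 0 + 1 = 1.
By inclusion–exclusion the count is 28 − 23 + 1 = 6.

6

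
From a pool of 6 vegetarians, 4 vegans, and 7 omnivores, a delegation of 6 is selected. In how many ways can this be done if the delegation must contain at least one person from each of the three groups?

9996

With no constraint there are C(17,6) = 12376 possible selections.
Subtract selections that omit an entire group: no vegetarians → C(11,6) = 462; no vegans → C(13,6) = 1716; no omnivores → C(10,6) = 210.
Add back selections omitting two groups (i.e. drawn from a single group): C(6,6) + C(4,6) + C(7,6) = 8.
By inclusion–exclusion: 12376 − 2388 + 8 = 9996.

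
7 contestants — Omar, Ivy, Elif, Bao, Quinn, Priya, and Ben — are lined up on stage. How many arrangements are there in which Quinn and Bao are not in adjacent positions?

3600

Of the 7! = 5040 arrangements, those with Quinn and Bao adjacent number 2 × 6! = 1440 (treat the pair as a block with 2 internal orders).
Complementary counting: 5040 − 1440 = 3600.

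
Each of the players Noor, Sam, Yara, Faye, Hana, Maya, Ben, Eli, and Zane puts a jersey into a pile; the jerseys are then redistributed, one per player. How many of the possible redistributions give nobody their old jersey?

Let Aᵢ be the assignments in which player i gets their old jersey. We want the size of the complement of A₁∪…∪A_9.
By inclusion–exclusion this is Σ_{j=0}^{9} (−1)^j C(9,j)·(9−j)!.
Computing: 362880 − 362880 + 181440 − 60480 + 15120 − 3024 + 504 − 72 + 9 − 1 = 133496.

133496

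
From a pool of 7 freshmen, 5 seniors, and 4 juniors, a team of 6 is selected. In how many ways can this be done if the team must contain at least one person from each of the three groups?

Total 6-person selections from all 16: C(16,6) = 8008.
Subtract selections that omit an entire group: no freshmen → C(9,6) = 84; no seniors → C(11,6) = 462; no juniors → C(12,6) = 924.
Add back selections omitting two groups (i.e. drawn from a single group): C(7,6) + C(5,6) + C(4,6) = 7.
By inclusion–exclusion: 8008 − 1470 + 7 = 6545.

6545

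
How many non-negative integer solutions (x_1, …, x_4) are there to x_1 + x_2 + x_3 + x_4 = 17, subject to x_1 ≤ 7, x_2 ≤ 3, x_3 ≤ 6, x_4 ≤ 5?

By stars and bars, unrestricted non-negative solutions to x_1+…+x_4 = 17 number C(17+3,3) = 1140.
Subtract solutions that violate a single cap (substitute x_i' = x_i − (cap_i+1)): x_1 ≥ 8 gives C(12,3) = 220; x_2 ≥ 4 gives C(16,3) = 560; x_3 ≥ 7 gives C(13,3) = 286; x_4 ≥ 6 gives C(14,3) = 364. Together 1430.
Add back pairs where two caps are both exceeded: 56 + 10 + 20 + 84 + 120 + 35 = 325.
Subtract triples: 0 + 0 + 0 + 1 = 1.
By inclusion–exclusion the count is 1140 − 1430 + 325 − 1 = 34.

34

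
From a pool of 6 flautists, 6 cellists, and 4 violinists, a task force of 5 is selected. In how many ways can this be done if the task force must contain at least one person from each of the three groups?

3084

Total 5-person selections from all 16: C(16,5) = 4368.
Selections missing a whole group: no flautists → C(10,5) = 252; no cellists → C(10,5) = 252; no violinists → C(12,5) = 792.
Add back selections omitting two groups (i.e. drawn from a single group): C(6,5) + C(6,5) + C(4,5) = 12.
By inclusion–exclusion: 4368 − 1296 + 12 = 3084.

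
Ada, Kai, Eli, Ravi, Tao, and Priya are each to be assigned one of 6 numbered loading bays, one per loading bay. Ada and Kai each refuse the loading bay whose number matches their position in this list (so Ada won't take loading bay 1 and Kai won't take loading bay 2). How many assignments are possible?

Let Aᵢ (for i ∈ {1, 2}) be the placements that put person i in their forbidden loading bay. Any j of these fix j positions, leaving (6−j)! ways to fill the rest, and there are C(2,j) ways to pick which j.
By inclusion–exclusion, the number of valid placements is Σ_{j=0}^{2} (−1)^j C(2,j)·(6−j)!.
Computing: 720 − 240 + 24 = 504.

504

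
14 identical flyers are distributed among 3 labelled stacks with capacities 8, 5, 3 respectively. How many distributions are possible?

6

By stars and bars, unrestricted non-negative solutions to x_1+…+x_3 = 14 number C(14+2,2) = 120.
Subtract solutions that violate a single cap (substitute x_i' = x_i − (cap_i+1)): x_1 ≥ 9 gives C(7,2) = 21; x_2 ≥ 6 gives C(10,2) = 45; x_3 ≥ 4 gives C(12,2) = 66. Together 132.
Add back pairs where two caps are both exceeded: 0 + 3 + 15 = 18.
By inclusion–exclusion the count is 120 − 132 + 18 = 6.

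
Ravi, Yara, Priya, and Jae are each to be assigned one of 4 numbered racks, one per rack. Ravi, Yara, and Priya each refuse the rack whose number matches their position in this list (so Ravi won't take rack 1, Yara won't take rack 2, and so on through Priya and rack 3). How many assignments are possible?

11

Let Aᵢ (for i ∈ {1, 2, 3}) be the placements that put person i in their forbidden rack. Any j of these fix j positions, leaving (4−j)! ways to fill the rest, and there are C(3,j) ways to pick which j.
By inclusion–exclusion, the number of valid placements is Σ_{j=0}^{3} (−1)^j C(3,j)·(4−j)!.
Computing: 24 − 18 + 6 − 1 = 11.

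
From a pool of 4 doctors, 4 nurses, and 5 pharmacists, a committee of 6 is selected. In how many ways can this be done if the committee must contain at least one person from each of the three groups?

Total 6-person selections from all 13: C(13,6) = 1716.
Subtract selections that omit an entire group: no doctors → C(9,6) = 84; no nurses → C(9,6) = 84; no pharmacists → C(8,6) = 28.
Add back selections omitting two groups (i.e. drawn from a single group): C(4,6) + C(4,6) + C(5,6) = 0.
By inclusion–exclusion: 1716 − 196 + 0 = 1520.

1520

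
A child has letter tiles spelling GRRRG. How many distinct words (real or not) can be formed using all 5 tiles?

The 5 letters of GRRRG have repeats: G appearing twice and R appearing 3 times.
Dividing 5! = 120 by 3!·2! = 12 for the repeated letters gives 10.

10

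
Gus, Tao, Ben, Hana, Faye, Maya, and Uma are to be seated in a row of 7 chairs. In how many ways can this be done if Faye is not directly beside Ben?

3600

There are 7! = 5040 arrangements in all. If Faye and Ben are adjacent, merging them into one block gives 2·(6)! = 1440 arrangements.
Complementary counting: 5040 − 1440 = 3600.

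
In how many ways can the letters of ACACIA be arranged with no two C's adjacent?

40

There are 6!/(3!·2!) = 60 arrangements of ACACIA in total.
Arrangements with the C's together: treat CC as one letter, giving (5)!/(3!) = 20.
Hence 60 − 20 = 40.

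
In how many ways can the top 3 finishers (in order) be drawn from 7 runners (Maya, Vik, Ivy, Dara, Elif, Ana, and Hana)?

210

There are 7 choices for 1st place, 6 for 2nd, and 5 for 3rd.
That gives 7 × 6 × 5 = 210.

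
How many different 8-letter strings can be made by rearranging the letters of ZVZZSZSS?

280

The 8 letters of ZVZZSZSS have repeats: S appearing 3 times and Z appearing 4 times.
Dividing 8! = 40320 by 4!·3! = 144 for the repeated letters gives 280.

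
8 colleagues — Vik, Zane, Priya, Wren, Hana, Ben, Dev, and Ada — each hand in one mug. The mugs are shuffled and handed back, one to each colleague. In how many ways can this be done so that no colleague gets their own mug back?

14833

Let Aᵢ be the assignments in which colleague i gets their own mug. We want the size of the complement of A₁∪…∪A_8.
By inclusion–exclusion this is Σ_{j=0}^{8} (−1)^j C(8,j)·(8−j)!.
Computing: 40320 − 40320 + 20160 − 6720 + 1680 − 336 + 56 − 8 + 1 = 14833.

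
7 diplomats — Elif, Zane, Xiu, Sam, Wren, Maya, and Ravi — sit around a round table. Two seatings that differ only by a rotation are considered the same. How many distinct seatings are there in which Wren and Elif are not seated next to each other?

Without the restriction there are (6)! = 720 seatings.
Those with Wren next to Elif: fuse the pair into one unit and seat 6 units around a circle — 2·(5)! = 240.
Subtracting, 720 − 240 = 480.

480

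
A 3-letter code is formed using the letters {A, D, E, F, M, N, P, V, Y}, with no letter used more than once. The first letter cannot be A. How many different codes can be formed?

448

The first letter has 9−1 = 8 choices (anything except A).
The remaining 2 letters are filled from the other 8 symbols without repetition: 8 × 7 = 56.
Total: 8 × 56 = 448.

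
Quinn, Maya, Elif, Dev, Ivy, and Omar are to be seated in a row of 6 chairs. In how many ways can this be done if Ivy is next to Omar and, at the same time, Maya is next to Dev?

96

Treat {Ivy,Omar} as one block (2 orders) and {Maya,Dev} as another (2 orders).
That leaves 4 units to arrange: 2 × 2 × 4! = 4 × 24 = 96.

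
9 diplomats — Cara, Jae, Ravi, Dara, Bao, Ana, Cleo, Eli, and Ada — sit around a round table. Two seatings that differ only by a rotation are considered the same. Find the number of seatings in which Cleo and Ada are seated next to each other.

10080

Treat {Cleo, Ada} as one unit (2 internal orders) and seat the resulting 8 units around the table: (7)! circular arrangements.
So 2 × (7)! = 2 × 5040 = 10080.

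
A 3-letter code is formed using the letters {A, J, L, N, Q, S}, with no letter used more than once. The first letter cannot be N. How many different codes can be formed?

The first letter has 6−1 = 5 choices (anything except N).
The remaining 2 letters are filled from the other 5 symbols without repetition: 5 × 4 = 20.
Total: 5 × 20 = 100.

100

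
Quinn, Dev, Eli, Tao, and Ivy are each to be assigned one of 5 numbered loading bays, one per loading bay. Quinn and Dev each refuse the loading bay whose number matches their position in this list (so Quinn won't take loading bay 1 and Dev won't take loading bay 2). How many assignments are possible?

Let Aᵢ (for i ∈ {1, 2}) be the placements that put person i in their forbidden loading bay. Any j of these fix j positions, leaving (5−j)! ways to fill the rest, and there are C(2,j) ways to pick which j.
By inclusion–exclusion, the number of valid placements is Σ_{j=0}^{2} (−1)^j C(2,j)·(5−j)!.
Computing: 120 − 48 + 6 = 78.

78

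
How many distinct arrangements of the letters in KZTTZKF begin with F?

Fix F in the first position and arrange the remaining 6 letters.
Those 6 letters have K appearing twice, T appearing twice, and Z appearing twice, giving (6)!/(2!·2!·2!) = 90.

90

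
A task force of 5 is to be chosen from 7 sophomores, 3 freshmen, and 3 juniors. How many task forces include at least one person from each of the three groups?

With no constraint there are C(13,5) = 1287 possible selections.
Subtract selections that omit an entire group: no sophomores → C(6,5) = 6; no freshmen → C(10,5) = 252; no juniors → C(10,5) = 252.
Add back selections omitting two groups (i.e. drawn from a single group): C(7,5) + C(3,5) + C(3,5) = 21.
By inclusion–exclusion: 1287 − 510 + 21 = 798.

798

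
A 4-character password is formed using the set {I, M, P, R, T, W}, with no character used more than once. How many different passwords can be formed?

360

With no repetition, fill the 4 characters in order: 6 choices, then 5, down to 3.
That product is 6 × 5 × 4 × 3 = 360.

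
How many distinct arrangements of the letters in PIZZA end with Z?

24

With the last slot taken by Z, it remains to arrange the other 4 letters (PIZA).
Those 4 letters are all distinct, giving (4)! = 24.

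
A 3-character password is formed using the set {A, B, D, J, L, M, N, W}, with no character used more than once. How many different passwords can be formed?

Choose and order 3 of the 8 symbols: the first character has 8 options, the next 7, then 6.
That product is 8 × 7 × 6 = 336.

336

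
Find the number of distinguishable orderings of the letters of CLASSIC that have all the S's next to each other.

360

Treat the 2 copies of S as a single block. The multiset to arrange is then {SS, A, C, C, I, L}, 6 items in all.
That gives (6)!/(2!) = 360 arrangements.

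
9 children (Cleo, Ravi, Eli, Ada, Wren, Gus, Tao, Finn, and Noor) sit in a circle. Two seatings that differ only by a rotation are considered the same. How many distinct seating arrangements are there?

Around a circle, 9 distinct people have 9!/9 = (8)! = 40320 rotationally distinct seatings.

40320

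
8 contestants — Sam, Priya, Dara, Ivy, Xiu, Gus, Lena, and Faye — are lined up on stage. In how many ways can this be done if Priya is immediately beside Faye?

Glue Priya and Faye into one block (2 internal orders), leaving 7 units to arrange in a row.
So the count is 2·(7)! = 10080.

10080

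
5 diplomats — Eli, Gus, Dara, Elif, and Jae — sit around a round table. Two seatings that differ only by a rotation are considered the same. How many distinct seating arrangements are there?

24

Fix one person's seat to break rotational symmetry; the remaining 4 people can be arranged in (4)! = 24 ways.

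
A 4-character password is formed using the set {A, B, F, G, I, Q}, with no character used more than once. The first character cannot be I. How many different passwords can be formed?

300

The first character has 6−1 = 5 choices (anything except I).
The remaining 3 characters are filled from the other 5 symbols without repetition: 5 × 4 × 3 = 60.
Total: 5 × 60 = 300.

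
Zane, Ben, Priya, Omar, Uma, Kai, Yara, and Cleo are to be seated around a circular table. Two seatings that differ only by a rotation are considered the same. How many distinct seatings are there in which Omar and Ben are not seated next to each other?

3600

Without the restriction there are (7)! = 5040 seatings.
Those with Omar next to Ben: fuse the pair into one unit and seat 7 units around a circle — 2·(6)! = 1440.
Subtracting, 5040 − 1440 = 3600.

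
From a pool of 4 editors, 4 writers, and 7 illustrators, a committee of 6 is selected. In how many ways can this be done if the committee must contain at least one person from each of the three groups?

With no constraint there are C(15,6) = 5005 possible selections.
Selections missing a whole group: no editors → C(11,6) = 462; no writers → C(11,6) = 462; no illustrators → C(8,6) = 28.
Add back selections omitting two groups (i.e. drawn from a single group): C(4,6) + C(4,6) + C(7,6) = 7.
By inclusion–exclusion: 5005 − 952 + 7 = 4060.

4060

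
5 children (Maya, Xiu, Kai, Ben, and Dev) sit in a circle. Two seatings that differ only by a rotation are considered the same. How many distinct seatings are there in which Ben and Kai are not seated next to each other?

12

All circular seatings of 5 people number (4)! = 24.
Those with Ben next to Kai: fuse the pair into one unit and seat 4 units around a circle — 2·(3)! = 12.
Subtracting, 24 − 12 = 12.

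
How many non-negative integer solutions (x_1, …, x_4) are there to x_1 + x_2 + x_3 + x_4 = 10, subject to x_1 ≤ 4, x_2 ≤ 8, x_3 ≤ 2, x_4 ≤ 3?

Ignoring the caps, the number of non-negative solutions to x_1+…+x_4 = 10 is C(13,3) = 286.
Subtract solutions that violate a single cap (substitute x_i' = x_i − (cap_i+1)): x_1 ≥ 5 gives C(8,3) = 56; x_2 ≥ 9 gives C(4,3) = 4; x_3 ≥ 3 gives C(10,3) = 120; x_4 ≥ 4 gives C(9,3) = 84. Together 264.
Add back pairs where two caps are both exceeded: 0 + 10 + 4 + 0 + 0 + 20 = 34.
By inclusion–exclusion the count is 286 − 264 + 34 = 56.

56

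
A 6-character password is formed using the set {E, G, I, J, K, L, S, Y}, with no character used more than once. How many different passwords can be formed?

20160

With no repetition, fill the 6 characters in order: 8 choices, then 7, down to 3.
8 × 7 × 6 × 5 × 4 × 3 = 20160.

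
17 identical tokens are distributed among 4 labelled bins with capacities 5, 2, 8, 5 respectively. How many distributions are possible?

By stars and bars, unrestricted non-negative solutions to x_1+…+x_4 = 17 number C(17+3,3) = 1140.
Subtract solutions that violate a single cap (substitute x_i' = x_i − (cap_i+1)): x_1 ≥ 6 gives C(14,3) = 364; x_2 ≥ 3 gives C(17,3) = 680; x_3 ≥ 9 gives C(11,3) = 165; x_4 ≥ 6 gives C(14,3) = 364. Together 1573.
Add back pairs where two caps are both exceeded: 165 + 10 + 56 + 56 + 165 + 10 = 462.
Subtract triples: 0 + 10 + 0 + 0 = 10.
By inclusion–exclusion the count is 1140 − 1573 + 462 − 10 = 19.

19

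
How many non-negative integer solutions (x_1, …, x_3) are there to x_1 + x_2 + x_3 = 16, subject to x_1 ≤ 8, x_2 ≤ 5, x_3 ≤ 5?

Ignoring the caps, the number of non-negative solutions to x_1+…+x_3 = 16 is C(18,2) = 153.
Subtract solutions that violate a single cap (substitute x_i' = x_i − (cap_i+1)): x_1 ≥ 9 gives C(9,2) = 36; x_2 ≥ 6 gives C(12,2) = 66; x_3 ≥ 6 gives C(12,2) = 66. Together 168.
Add back pairs where two caps are both exceeded: 3 + 3 + 15 = 21.
By inclusion–exclusion the count is 153 − 168 + 21 = 6.

6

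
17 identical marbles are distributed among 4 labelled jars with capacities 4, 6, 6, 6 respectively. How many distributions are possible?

55

Without the upper bounds there are C(20,3) = 1140 ways to split 17 among 4 jars.
Subtract solutions that violate a single cap (substitute x_i' = x_i − (cap_i+1)): x_1 ≥ 5 gives C(15,3) = 455; x_2 ≥ 7 gives C(13,3) = 286; x_3 ≥ 7 gives C(13,3) = 286; x_4 ≥ 7 gives C(13,3) = 286. Together 1313.
Add back pairs where two caps are both exceeded: 56 + 56 + 56 + 20 + 20 + 20 = 228.
By inclusion–exclusion the count is 1140 − 1313 + 228 = 55.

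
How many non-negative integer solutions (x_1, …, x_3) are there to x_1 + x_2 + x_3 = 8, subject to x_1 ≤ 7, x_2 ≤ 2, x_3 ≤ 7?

22

By stars and bars, unrestricted non-negative solutions to x_1+…+x_3 = 8 number C(8+2,2) = 45.
Subtract solutions that violate a single cap (substitute x_i' = x_i − (cap_i+1)): x_1 ≥ 8 gives C(2,2) = 1; x_2 ≥ 3 gives C(7,2) = 21; x_3 ≥ 8 gives C(2,2) = 1. Together 23.
No two caps can be exceeded simultaneously, so the pair terms are all 0.
By inclusion–exclusion the count is 45 − 23 + 0 = 22.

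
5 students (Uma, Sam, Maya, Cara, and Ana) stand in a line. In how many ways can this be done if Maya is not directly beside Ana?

72

There are 5! = 120 arrangements in all. If Maya and Ana are adjacent, merging them into one block gives 2·(4)! = 48 arrangements.
So 120 − 48 = 72 arrangements keep them apart.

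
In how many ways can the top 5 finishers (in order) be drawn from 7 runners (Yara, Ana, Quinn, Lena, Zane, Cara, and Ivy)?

2520

There are 7 choices for 1st place, 6 for 2nd, and so on down to 3 for position 5.
That gives 7 × 6 × 5 × 4 × 3 = 2520.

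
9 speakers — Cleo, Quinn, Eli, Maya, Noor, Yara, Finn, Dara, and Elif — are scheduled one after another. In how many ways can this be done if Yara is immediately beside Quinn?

80640

Place the 7 others and the Yara-Quinn pair as 8 objects in a line; the pair has 2 internal arrangements.
That gives 2 × 8! = 2 × 40320 = 80640.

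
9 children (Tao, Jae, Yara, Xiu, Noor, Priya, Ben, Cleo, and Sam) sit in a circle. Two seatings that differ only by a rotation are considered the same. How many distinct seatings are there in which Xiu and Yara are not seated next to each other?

30240

Without the restriction there are (8)! = 40320 seatings.
Those with Xiu next to Yara: fuse the pair into one unit and seat 8 units around a circle — 2·(7)! = 10080.
Subtracting, 40320 − 10080 = 30240.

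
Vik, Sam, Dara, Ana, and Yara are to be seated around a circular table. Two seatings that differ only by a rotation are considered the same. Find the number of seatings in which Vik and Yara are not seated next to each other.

12

Without the restriction there are (4)! = 24 seatings.
Those with Vik next to Yara: fuse the pair into one unit and seat 4 units around a circle — 2·(3)! = 12.
Subtracting, 24 − 12 = 12.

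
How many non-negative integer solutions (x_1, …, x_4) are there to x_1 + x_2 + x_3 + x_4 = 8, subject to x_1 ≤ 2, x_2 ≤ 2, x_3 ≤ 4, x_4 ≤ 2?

10

Ignoring the caps, the number of non-negative solutions to x_1+…+x_4 = 8 is C(11,3) = 165.
Subtract solutions that violate a single cap (substitute x_i' = x_i − (cap_i+1)): x_1 ≥ 3 gives C(8,3) = 56; x_2 ≥ 3 gives C(8,3) = 56; x_3 ≥ 5 gives C(6,3) = 20; x_4 ≥ 3 gives C(8,3) = 56. Together 188.
Add back pairs where two caps are both exceeded: 10 + 1 + 10 + 1 + 10 + 1 = 33.
By inclusion–exclusion the count is 165 − 188 + 33 = 10.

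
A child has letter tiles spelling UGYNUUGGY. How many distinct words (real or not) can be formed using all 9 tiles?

Letter multiplicities in UGYNUUGGY: G×3, N×1, U×3, Y×2.
The number of distinct arrangements is 9!/(3!·3!·2!) = 362880/72 = 5040.

5040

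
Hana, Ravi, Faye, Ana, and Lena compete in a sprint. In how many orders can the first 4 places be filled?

120

This is an ordered selection of 4 from 5: P(5,4).
That gives 5 × 4 × 3 × 2 = 120.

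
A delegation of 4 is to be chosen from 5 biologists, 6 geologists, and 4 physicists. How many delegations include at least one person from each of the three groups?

720

Total 4-person selections from all 15: C(15,4) = 1365.
Subtract selections that omit an entire group: no biologists → C(10,4) = 210; no geologists → C(9,4) = 126; no physicists → C(11,4) = 330.
Add back selections omitting two groups (i.e. drawn from a single group): C(5,4) + C(6,4) + C(4,4) = 21.
By inclusion–exclusion: 1365 − 666 + 21 = 720.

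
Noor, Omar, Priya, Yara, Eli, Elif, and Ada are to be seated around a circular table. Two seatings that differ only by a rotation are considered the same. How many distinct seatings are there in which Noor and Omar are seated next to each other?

Treat {Noor, Omar} as one unit (2 internal orders) and seat the resulting 6 units around the table: (5)! circular arrangements.
So 2 × (5)! = 2 × 120 = 240.

240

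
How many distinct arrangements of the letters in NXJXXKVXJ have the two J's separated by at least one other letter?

5880

There are 9!/(4!·2!) = 7560 arrangements of NXJXXKVXJ in total.
If the two J's are adjacent, glue them into one block, leaving 8 items to arrange: (8)!/(4!) = 1680 ways.
Subtracting, 7560 − 1680 = 5880 arrangements keep the J's apart.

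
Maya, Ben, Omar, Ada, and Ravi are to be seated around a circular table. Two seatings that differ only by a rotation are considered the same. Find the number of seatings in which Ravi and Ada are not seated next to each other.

12

All circular seatings of 5 people number (4)! = 24.
Seatings with Ravi beside Ada: treat them as a block with 2 internal orders, giving 2 × (3)! = 12.
Subtracting, 24 − 12 = 12.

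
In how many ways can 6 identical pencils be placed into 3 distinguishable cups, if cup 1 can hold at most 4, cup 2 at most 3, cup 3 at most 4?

16

Without the upper bounds there are C(8,2) = 28 ways to split 6 among 3 cups.
Subtract solutions that violate a single cap (substitute x_i' = x_i − (cap_i+1)): x_1 ≥ 5 gives C(3,2) = 3; x_2 ≥ 4 gives C(4,2) = 6; x_3 ≥ 5 gives C(3,2) = 3. Together 12.
No two caps can be exceeded simultaneously, so the pair terms are all 0.
By inclusion–exclusion the count is 28 − 12 + 0 = 16.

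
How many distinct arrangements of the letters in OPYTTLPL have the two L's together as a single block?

Treat the 2 copies of L as a single block. The multiset to arrange is then {LL, O, P, P, T, T, Y}, 7 items in all.
That gives (7)!/(2!·2!) = 1260 arrangements.

1260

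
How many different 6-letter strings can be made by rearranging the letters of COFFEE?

180

Letter multiplicities in COFFEE: C×1, E×2, F×2, O×1.
Dividing 6! = 720 by 2!·2! = 4 for the repeated letters gives 180.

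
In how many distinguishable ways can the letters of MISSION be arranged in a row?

1260

MISSION has 7 letters with I appearing twice and S appearing twice.
Dividing 7! = 5040 by 2!·2! = 4 for the repeated letters gives 1260.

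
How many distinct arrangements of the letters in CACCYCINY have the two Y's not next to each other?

5880

There are 9!/(4!·2!) = 7560 arrangements of CACCYCINY in total.
Arrangements with the Y's together: treat YY as one letter, giving (8)!/(4!) = 1680.
Hence 7560 − 1680 = 5880.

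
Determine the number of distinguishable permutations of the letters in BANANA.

Letter multiplicities in BANANA: A×3, B×1, N×2.
The number of distinct arrangements is 6!/(3!·2!) = 720/12 = 60.

60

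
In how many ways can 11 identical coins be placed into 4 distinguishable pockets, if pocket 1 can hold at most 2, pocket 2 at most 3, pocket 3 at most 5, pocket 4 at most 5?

Without the upper bounds there are C(14,3) = 364 ways to split 11 among 4 pockets.
Subtract solutions that violate a single cap (substitute x_i' = x_i − (cap_i+1)): x_1 ≥ 3 gives C(11,3) = 165; x_2 ≥ 4 gives C(10,3) = 120; x_3 ≥ 6 gives C(8,3) = 56; x_4 ≥ 6 gives C(8,3) = 56. Together 397.
Add back pairs where two caps are both exceeded: 35 + 10 + 10 + 4 + 4 + 0 = 63.
By inclusion–exclusion the count is 364 − 397 + 63 = 30.

30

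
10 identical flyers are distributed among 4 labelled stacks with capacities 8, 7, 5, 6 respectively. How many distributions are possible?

217

Without the upper bounds there are C(13,3) = 286 ways to split 10 among 4 stacks.
Subtract solutions that violate a single cap (substitute x_i' = x_i − (cap_i+1)): x_1 ≥ 9 gives C(4,3) = 4; x_2 ≥ 8 gives C(5,3) = 10; x_3 ≥ 6 gives C(7,3) = 35; x_4 ≥ 7 gives C(6,3) = 20. Together 69.
No two caps can be exceeded simultaneously, so the pair terms are all 0.
By inclusion–exclusion the count is 286 − 69 + 0 = 217.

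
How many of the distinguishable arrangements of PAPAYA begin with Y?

With the first slot taken by Y, it remains to arrange the other 5 letters (PAPAA).
Those 5 letters have A appearing 3 times and P appearing twice, giving (5)!/(3!·2!) = 10.

10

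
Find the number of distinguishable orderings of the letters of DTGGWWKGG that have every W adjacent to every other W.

Treat the 2 copies of W as a single block. The multiset to arrange is then {WW, D, G, G, G, G, K, T}, 8 items in all.
That gives (8)!/(4!) = 1680 arrangements.

1680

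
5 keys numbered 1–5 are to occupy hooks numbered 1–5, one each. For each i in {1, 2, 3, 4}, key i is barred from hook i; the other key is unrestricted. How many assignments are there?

53

Let Aᵢ (for 1 ≤ i ≤ 4) be the placements that put key i in its forbidden hook. Any j of these fix j positions, leaving (5−j)! ways to fill the rest, and there are C(4,j) ways to pick which j.
By inclusion–exclusion, the number of valid placements is Σ_{j=0}^{4} (−1)^j C(4,j)·(5−j)!.
Computing: 120 − 96 + 36 − 8 + 1 = 53.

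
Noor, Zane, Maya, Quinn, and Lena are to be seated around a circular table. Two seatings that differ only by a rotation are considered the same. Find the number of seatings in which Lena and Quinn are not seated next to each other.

12

Without the restriction there are (4)! = 24 seatings.
Those with Lena next to Quinn: fuse the pair into one unit and seat 4 units around a circle — 2·(3)! = 12.
Subtracting, 24 − 12 = 12.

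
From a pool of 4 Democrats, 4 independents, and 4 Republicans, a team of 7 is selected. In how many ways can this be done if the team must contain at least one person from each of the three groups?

Total 7-person selections from all 12: C(12,7) = 792.
Selections missing a whole group: no Democrats → C(8,7) = 8; no independents → C(8,7) = 8; no Republicans → C(8,7) = 8.
Add back selections omitting two groups (i.e. drawn from a single group): C(4,7) + C(4,7) + C(4,7) = 0.
By inclusion–exclusion: 792 − 24 + 0 = 768.

768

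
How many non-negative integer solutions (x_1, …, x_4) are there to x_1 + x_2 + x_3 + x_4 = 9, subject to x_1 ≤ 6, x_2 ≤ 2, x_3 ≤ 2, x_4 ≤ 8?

Without the upper bounds there are C(12,3) = 220 ways to split 9 among 4 variables.
Subtract solutions that violate a single cap (substitute x_i' = x_i − (cap_i+1)): x_1 ≥ 7 gives C(5,3) = 10; x_2 ≥ 3 gives C(9,3) = 84; x_3 ≥ 3 gives C(9,3) = 84; x_4 ≥ 9 gives C(3,3) = 1. Together 179.
Add back pairs where two caps are both exceeded: 0 + 0 + 0 + 20 + 0 + 0 = 20.
By inclusion–exclusion the count is 220 − 179 + 20 = 61.

61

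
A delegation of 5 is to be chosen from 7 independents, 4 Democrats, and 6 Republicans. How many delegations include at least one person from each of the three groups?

4214

With no constraint there are C(17,5) = 6188 possible selections.
Selections missing a whole group: no independents → C(10,5) = 252; no Democrats → C(13,5) = 1287; no Republicans → C(11,5) = 462.
Add back selections omitting two groups (i.e. drawn from a single group): C(7,5) + C(4,5) + C(6,5) = 27.
By inclusion–exclusion: 6188 − 2001 + 27 = 4214.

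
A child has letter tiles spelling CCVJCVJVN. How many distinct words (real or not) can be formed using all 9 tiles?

5040

Letter multiplicities in CCVJCVJVN: C×3, J×2, N×1, V×3.
Dividing 9! = 362880 by 3!·3!·2! = 72 for the repeated letters gives 5040.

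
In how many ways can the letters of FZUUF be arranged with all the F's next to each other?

12

Treat the 2 copies of F as a single block. The multiset to arrange is then {FF, U, U, Z}, 4 items in all.
That gives (4)!/(2!) = 12 arrangements.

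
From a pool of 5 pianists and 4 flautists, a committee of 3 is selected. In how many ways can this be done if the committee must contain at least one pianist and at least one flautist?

With no constraint there are C(9,3) = 84 possible selections.
Selections missing a whole group: no pianists → C(4,3) = 4; no flautists → C(5,3) = 10.
Both groups omitted at once is impossible, so 84 − 14 = 70.

70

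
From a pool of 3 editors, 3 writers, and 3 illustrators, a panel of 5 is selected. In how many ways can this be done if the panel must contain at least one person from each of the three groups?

108

Unrestricted: C(9,5) = 126 ways to pick any 5 of the 9.
Selections missing a whole group: no editors → C(6,5) = 6; no writers → C(6,5) = 6; no illustrators → C(6,5) = 6.
Add back selections omitting two groups (i.e. drawn from a single group): C(3,5) + C(3,5) + C(3,5) = 0.
By inclusion–exclusion: 126 − 18 + 0 = 108.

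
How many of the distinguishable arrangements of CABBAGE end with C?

180

With the last slot taken by C, it remains to arrange the other 6 letters (ABBAGE).
Those 6 letters have A appearing twice and B appearing twice, giving (6)!/(2!·2!) = 180.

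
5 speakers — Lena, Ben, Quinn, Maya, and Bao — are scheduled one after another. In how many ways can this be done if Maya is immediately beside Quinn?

Place the 3 others and the Maya-Quinn pair as 4 objects in a line; the pair has 2 internal arrangements.
That gives 2 × 4! = 2 × 24 = 48.

48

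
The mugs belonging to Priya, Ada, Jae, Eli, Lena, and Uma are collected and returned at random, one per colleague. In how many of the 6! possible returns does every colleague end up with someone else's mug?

Let Aᵢ be the assignments in which colleague i gets their own mug. We want the size of the complement of A₁∪…∪A_6.
By inclusion–exclusion this is Σ_{j=0}^{6} (−1)^j C(6,j)·(6−j)!.
Computing: 720 − 720 + 360 − 120 + 30 − 6 + 1 = 265.

265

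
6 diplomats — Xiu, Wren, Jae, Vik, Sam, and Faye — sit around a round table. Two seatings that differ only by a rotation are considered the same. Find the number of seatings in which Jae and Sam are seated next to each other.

48

Treat {Jae, Sam} as one unit (2 internal orders) and seat the resulting 5 units around the table: (4)! circular arrangements.
So 2 × (4)! = 2 × 24 = 48.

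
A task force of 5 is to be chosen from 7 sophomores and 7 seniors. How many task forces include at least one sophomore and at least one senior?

1960

Total 5-person selections from all 14: C(14,5) = 2002.
Subtract selections that omit an entire group: no sophomores → C(7,5) = 21; no seniors → C(7,5) = 21.
Both groups omitted at once is impossible, so 2002 − 42 = 1960.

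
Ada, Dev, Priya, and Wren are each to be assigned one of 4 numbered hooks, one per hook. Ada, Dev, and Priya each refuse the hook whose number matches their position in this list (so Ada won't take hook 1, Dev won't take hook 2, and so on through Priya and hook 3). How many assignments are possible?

11

Let Aᵢ (for i ∈ {1, 2, 3}) be the placements that put person i in their forbidden hook. Any j of these fix j positions, leaving (4−j)! ways to fill the rest, and there are C(3,j) ways to pick which j.
By inclusion–exclusion, the number of valid placements is Σ_{j=0}^{3} (−1)^j C(3,j)·(4−j)!.
Computing: 24 − 18 + 6 − 1 = 11.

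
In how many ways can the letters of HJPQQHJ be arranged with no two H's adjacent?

450

There are 7!/(2!·2!·2!) = 630 arrangements of HJPQQHJ in total.
If the two H's are adjacent, glue them into one block, leaving 6 items to arrange: (6)!/(2!·2!) = 180 ways.
Hence 630 − 180 = 450.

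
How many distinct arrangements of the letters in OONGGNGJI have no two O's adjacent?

11760

There are 9!/(3!·2!·2!) = 15120 arrangements of OONGGNGJI in total.
If the two O's are adjacent, glue them into one block, leaving 8 items to arrange: (8)!/(3!·2!) = 3360 ways.
Subtracting, 15120 − 3360 = 11760 arrangements keep the O's apart.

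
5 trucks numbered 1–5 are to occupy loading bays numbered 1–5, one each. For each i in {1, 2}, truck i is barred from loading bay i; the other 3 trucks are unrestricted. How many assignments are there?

Let Aᵢ (for i ∈ {1, 2}) be the placements that put truck i in its forbidden loading bay. Any j of these fix j positions, leaving (5−j)! ways to fill the rest, and there are C(2,j) ways to pick which j.
By inclusion–exclusion, the number of valid placements is Σ_{j=0}^{2} (−1)^j C(2,j)·(5−j)!.
Computing: 120 − 48 + 6 = 78.

78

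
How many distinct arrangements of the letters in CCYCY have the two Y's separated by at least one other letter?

There are 5!/(3!·2!) = 10 arrangements of CCYCY in total.
Arrangements with the Y's together: treat YY as one letter, giving (4)!/(3!) = 4.
Hence 10 − 4 = 6.

6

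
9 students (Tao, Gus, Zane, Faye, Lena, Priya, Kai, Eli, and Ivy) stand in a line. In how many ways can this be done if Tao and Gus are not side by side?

Of the 9! = 362880 arrangements, those with Tao and Gus adjacent number 2 × 8! = 80640 (treat the pair as a block with 2 internal orders).
Complementary counting: 362880 − 80640 = 282240.

282240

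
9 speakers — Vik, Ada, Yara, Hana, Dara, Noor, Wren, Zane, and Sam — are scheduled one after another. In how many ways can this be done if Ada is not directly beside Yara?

There are 9! = 362880 arrangements in all. If Ada and Yara are adjacent, merging them into one block gives 2·(8)! = 80640 arrangements.
Complementary counting: 362880 − 80640 = 282240.

282240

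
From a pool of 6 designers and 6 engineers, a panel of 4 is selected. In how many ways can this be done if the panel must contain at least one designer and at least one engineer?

465

With no constraint there are C(12,4) = 495 possible selections.
Selections missing a whole group: no designers → C(6,4) = 15; no engineers → C(6,4) = 15.
Both groups omitted at once is impossible, so 495 − 30 = 465.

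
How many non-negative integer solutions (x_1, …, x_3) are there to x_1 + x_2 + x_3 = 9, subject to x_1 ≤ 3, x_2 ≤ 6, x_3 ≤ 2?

By stars and bars, unrestricted non-negative solutions to x_1+…+x_3 = 9 number C(9+2,2) = 55.
Subtract solutions that violate a single cap (substitute x_i' = x_i − (cap_i+1)): x_1 ≥ 4 gives C(7,2) = 21; x_2 ≥ 7 gives C(4,2) = 6; x_3 ≥ 3 gives C(8,2) = 28. Together 55.
Add back pairs where two caps are both exceeded: 0 + 6 + 0 = 6.
By inclusion–exclusion the count is 55 − 55 + 6 = 6.

6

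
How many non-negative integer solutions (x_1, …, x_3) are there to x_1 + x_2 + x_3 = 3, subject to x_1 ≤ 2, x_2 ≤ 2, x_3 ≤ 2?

By stars and bars, unrestricted non-negative solutions to x_1+…+x_3 = 3 number C(3+2,2) = 10.
Subtract solutions that violate a single cap (substitute x_i' = x_i − (cap_i+1)): x_1 ≥ 3 gives C(2,2) = 1; x_2 ≥ 3 gives C(2,2) = 1; x_3 ≥ 3 gives C(2,2) = 1. Together 3.
No two caps can be exceeded simultaneously, so the pair terms are all 0.
By inclusion–exclusion the count is 10 − 3 + 0 = 7.

7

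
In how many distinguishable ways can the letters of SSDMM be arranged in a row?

30

Letter multiplicities in SSDMM: D×1, M×2, S×2.
The number of distinct arrangements is 5!/(2!·2!) = 120/4 = 30.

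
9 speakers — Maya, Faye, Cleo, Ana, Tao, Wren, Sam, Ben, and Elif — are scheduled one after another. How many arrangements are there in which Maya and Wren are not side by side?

282240

Of the 9! = 362880 arrangements, those with Maya and Wren adjacent number 2 × 8! = 80640 (treat the pair as a block with 2 internal orders).
Complementary counting: 362880 − 80640 = 282240.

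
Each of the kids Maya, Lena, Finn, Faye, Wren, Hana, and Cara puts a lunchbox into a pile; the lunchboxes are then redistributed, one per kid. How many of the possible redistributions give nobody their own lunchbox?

1854

Let Aᵢ be the assignments in which kid i gets their own lunchbox. We want the size of the complement of A₁∪…∪A_7.
By inclusion–exclusion this is Σ_{j=0}^{7} (−1)^j C(7,j)·(7−j)!.
Computing: 5040 − 5040 + 2520 − 840 + 210 − 42 + 7 − 1 = 1854.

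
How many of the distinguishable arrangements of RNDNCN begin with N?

With the first slot taken by N, it remains to arrange the other 5 letters (RDNCN).
Those 5 letters have N appearing twice, giving (5)!/(2!) = 60.

60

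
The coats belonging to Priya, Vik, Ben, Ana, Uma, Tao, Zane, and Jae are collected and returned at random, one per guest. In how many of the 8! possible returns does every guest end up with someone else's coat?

This is the derangement count D_8: permutations of 8 items with no fixed point.
By inclusion–exclusion this is Σ_{j=0}^{8} (−1)^j C(8,j)·(8−j)!.
Computing: 40320 − 40320 + 20160 − 6720 + 1680 − 336 + 56 − 8 + 1 = 14833.

14833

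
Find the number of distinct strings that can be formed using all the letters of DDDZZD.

15

Letter multiplicities in DDDZZD: D×4, Z×2.
Dividing 6! = 720 by 4!·2! = 48 for the repeated letters gives 15.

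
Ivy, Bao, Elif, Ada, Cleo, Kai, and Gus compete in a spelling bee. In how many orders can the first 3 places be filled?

210

This is an ordered selection of 3 from 7: P(7,3).
That gives 7 × 6 × 5 = 210.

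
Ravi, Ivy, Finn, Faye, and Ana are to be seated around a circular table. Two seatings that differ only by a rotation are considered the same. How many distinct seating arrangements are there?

24

Seat Ravi anywhere (absorbing the rotational symmetry), then permute the other 4: (4)! = 24.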